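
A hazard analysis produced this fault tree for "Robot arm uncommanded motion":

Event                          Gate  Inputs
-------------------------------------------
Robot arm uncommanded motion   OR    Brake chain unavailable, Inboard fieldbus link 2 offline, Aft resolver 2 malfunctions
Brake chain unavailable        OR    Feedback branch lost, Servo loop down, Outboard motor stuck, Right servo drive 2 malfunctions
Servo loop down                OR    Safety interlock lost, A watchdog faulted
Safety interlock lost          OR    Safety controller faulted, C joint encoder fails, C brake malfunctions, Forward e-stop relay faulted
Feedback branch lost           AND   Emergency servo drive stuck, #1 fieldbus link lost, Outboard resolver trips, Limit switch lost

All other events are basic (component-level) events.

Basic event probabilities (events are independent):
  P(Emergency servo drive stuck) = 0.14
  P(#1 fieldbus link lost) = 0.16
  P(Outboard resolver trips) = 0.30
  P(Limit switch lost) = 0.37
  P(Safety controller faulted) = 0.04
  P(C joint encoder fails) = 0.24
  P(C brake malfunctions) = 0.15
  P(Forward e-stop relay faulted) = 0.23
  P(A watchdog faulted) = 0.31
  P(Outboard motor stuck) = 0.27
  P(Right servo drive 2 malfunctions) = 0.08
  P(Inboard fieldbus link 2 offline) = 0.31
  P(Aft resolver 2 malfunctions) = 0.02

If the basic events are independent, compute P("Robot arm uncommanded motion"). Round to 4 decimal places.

P(Feedback branch lost) [AND] = 0.14 × 0.16 × 0.30 × 0.37 = 0.002486
P(Safety interlock lost) [OR] = 1 − (1−0.04) × (1−0.24) × (1−0.15) × (1−0.23) = 0.522477
P(Servo loop down) [OR] = 1 − (1−0.522477) × (1−0.31) = 0.670509
P(Brake chain unavailable) [OR] = 1 − (1−0.002486) × (1−0.670509) × (1−0.27) × (1−0.08) = 0.779264
P(Robot arm uncommanded motion) [OR] = 1 − (1−0.779264) × (1−0.31) × (1−0.02) = 0.850738
Rounded to 4 decimal places: P(Robot arm uncommanded motion) ≈ 0.8507.

0.8507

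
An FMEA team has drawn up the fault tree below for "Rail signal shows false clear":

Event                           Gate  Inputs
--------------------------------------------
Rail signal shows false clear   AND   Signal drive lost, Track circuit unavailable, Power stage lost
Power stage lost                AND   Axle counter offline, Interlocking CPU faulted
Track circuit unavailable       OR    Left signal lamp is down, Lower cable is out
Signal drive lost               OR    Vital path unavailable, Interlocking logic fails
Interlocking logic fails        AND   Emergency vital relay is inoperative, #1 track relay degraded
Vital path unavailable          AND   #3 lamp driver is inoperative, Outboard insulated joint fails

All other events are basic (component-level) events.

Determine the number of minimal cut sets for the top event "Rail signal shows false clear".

4

Vital path unavailable [AND]: one cut set from each child combined → 1 × 1 = 1 cut set(s).
Interlocking logic fails [AND]: one cut set from each child combined → 1 × 1 = 1 cut set(s).
Signal drive lost [OR]: union of children's cut sets → 2 cut set(s).
Track circuit unavailable [OR]: union of children's cut sets → 2 cut set(s).
Power stage lost [AND]: one cut set from each child combined → 1 × 1 = 1 cut set(s).
Rail signal shows false clear [AND]: one cut set from each child combined → 2 × 2 × 1 = 4 cut set(s).
Minimal cut sets: {#3 lamp driver is inoperative, Axle counter offline, Interlocking CPU faulted, Left signal lamp is down, Outboard insulated joint fails}; {#3 lamp driver is inoperative, Axle counter offline, Interlocking CPU faulted, Lower cable is out, Outboard insulated joint fails}; {#1 track relay degraded, Axle counter offline, Emergency vital relay is inoperative, Interlocking CPU faulted, Left signal lamp is down}; {#1 track relay degraded, Axle counter offline, Emergency vital relay is inoperative, Interlocking CPU faulted, Lower cable is out}.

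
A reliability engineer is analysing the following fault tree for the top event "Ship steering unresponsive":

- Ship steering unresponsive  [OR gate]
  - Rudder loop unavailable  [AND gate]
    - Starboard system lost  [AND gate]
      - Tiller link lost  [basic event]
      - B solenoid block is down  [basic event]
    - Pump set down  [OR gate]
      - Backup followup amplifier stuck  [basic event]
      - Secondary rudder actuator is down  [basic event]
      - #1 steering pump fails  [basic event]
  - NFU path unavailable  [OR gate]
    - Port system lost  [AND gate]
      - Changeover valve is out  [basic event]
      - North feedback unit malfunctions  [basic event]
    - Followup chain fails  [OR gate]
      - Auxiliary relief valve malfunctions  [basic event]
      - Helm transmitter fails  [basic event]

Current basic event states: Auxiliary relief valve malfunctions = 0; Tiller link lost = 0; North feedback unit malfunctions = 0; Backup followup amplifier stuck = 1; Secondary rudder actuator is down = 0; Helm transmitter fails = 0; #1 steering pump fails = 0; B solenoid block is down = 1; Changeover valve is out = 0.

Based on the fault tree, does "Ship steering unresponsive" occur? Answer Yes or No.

No

Starboard system lost [AND]: Tiller link lost=not, B solenoid block is down=occurs → not all inputs occur → does not occur.
Pump set down [OR]: Backup followup amplifier stuck=occurs, Secondary rudder actuator is down=not, #1 steering pump fails=not → at least one input occurs → occurs.
Rudder loop unavailable [AND]: Starboard system lost=not, Pump set down=occurs → not all inputs occur → does not occur.
Port system lost [AND]: Changeover valve is out=not, North feedback unit malfunctions=not → not all inputs occur → does not occur.
Followup chain fails [OR]: Auxiliary relief valve malfunctions=not, Helm transmitter fails=not → no input occurs → does not occur.
NFU path unavailable [OR]: Port system lost=not, Followup chain fails=not → no input occurs → does not occur.
Ship steering unresponsive [OR]: Rudder loop unavailable=not, NFU path unavailable=not → no input occurs → does not occur.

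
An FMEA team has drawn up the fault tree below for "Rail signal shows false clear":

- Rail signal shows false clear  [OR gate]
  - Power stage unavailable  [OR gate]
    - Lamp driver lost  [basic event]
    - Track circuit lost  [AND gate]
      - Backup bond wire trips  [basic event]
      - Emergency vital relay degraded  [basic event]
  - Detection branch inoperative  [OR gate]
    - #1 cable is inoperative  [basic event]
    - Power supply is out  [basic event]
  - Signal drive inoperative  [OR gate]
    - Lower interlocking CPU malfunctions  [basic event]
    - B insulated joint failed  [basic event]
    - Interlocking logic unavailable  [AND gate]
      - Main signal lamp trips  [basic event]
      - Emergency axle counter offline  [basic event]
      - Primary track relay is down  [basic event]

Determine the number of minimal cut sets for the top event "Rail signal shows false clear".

Track circuit lost [AND]: one cut set from each child combined → 1 × 1 = 1 cut set(s).
Power stage unavailable [OR]: union of children's cut sets → 2 cut set(s).
Detection branch inoperative [OR]: union of children's cut sets → 2 cut set(s).
Interlocking logic unavailable [AND]: one cut set from each child combined → 1 × 1 × 1 = 1 cut set(s).
Signal drive inoperative [OR]: union of children's cut sets → 3 cut set(s).
Rail signal shows false clear [OR]: union of children's cut sets → 7 cut set(s).
Minimal cut sets: {Lamp driver lost}; {Backup bond wire trips, Emergency vital relay degraded}; {#1 cable is inoperative}; {Power supply is out}; {Lower interlocking CPU malfunctions}; {B insulated joint failed}; {Emergency axle counter offline, Main signal lamp trips, Primary track relay is down}.

7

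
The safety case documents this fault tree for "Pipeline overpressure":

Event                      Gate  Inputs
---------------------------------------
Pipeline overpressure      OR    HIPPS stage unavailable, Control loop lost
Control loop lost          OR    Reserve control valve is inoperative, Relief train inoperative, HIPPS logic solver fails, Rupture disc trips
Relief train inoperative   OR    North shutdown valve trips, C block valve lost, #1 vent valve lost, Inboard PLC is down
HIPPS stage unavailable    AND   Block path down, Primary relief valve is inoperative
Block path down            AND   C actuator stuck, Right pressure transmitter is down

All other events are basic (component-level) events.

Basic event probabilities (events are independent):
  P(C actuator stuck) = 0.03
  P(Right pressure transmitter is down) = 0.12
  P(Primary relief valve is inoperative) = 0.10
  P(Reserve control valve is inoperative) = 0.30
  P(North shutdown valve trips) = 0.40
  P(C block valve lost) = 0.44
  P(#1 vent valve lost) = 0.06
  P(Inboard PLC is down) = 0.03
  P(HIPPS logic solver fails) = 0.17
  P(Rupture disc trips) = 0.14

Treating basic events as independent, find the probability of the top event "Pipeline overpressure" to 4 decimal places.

P(Block path down) [AND] = 0.03 × 0.12 = 0.003600
P(HIPPS stage unavailable) [AND] = 0.003600 × 0.10 = 0.000360
P(Relief train inoperative) [OR] = 1 − (1−0.40) × (1−0.44) × (1−0.06) × (1−0.03) = 0.693635
P(Control loop lost) [OR] = 1 − (1−0.30) × (1−0.693635) × (1−0.17) × (1−0.14) = 0.846922
P(Pipeline overpressure) [OR] = 1 − (1−0.000360) × (1−0.846922) = 0.846977
Rounded to 4 decimal places: P(Pipeline overpressure) ≈ 0.8470.

0.8470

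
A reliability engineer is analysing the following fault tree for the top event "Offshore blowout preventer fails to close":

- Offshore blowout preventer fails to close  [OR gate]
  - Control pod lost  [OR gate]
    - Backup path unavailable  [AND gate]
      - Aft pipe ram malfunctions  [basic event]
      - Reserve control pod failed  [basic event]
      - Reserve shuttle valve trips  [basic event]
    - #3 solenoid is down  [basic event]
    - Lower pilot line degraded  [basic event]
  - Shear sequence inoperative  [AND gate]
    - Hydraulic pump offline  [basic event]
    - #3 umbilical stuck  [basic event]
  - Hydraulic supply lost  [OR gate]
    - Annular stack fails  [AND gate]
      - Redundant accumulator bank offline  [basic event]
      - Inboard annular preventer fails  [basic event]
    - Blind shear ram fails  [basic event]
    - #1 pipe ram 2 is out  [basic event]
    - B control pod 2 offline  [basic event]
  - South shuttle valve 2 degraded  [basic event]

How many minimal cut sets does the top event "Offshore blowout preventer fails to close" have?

Backup path unavailable [AND]: one cut set from each child combined → 1 × 1 × 1 = 1 cut set(s).
Control pod lost [OR]: union of children's cut sets → 3 cut set(s).
Shear sequence inoperative [AND]: one cut set from each child combined → 1 × 1 = 1 cut set(s).
Annular stack fails [AND]: one cut set from each child combined → 1 × 1 = 1 cut set(s).
Hydraulic supply lost [OR]: union of children's cut sets → 4 cut set(s).
Offshore blowout preventer fails to close [OR]: union of children's cut sets → 9 cut set(s).
Minimal cut sets: {Aft pipe ram malfunctions, Reserve control pod failed, Reserve shuttle valve trips}; {#3 solenoid is down}; {Lower pilot line degraded}; {#3 umbilical stuck, Hydraulic pump offline}; {Inboard annular preventer fails, Redundant accumulator bank offline}; {Blind shear ram fails}; {#1 pipe ram 2 is out}; {B control pod 2 offline}; {South shuttle valve 2 degraded}.

9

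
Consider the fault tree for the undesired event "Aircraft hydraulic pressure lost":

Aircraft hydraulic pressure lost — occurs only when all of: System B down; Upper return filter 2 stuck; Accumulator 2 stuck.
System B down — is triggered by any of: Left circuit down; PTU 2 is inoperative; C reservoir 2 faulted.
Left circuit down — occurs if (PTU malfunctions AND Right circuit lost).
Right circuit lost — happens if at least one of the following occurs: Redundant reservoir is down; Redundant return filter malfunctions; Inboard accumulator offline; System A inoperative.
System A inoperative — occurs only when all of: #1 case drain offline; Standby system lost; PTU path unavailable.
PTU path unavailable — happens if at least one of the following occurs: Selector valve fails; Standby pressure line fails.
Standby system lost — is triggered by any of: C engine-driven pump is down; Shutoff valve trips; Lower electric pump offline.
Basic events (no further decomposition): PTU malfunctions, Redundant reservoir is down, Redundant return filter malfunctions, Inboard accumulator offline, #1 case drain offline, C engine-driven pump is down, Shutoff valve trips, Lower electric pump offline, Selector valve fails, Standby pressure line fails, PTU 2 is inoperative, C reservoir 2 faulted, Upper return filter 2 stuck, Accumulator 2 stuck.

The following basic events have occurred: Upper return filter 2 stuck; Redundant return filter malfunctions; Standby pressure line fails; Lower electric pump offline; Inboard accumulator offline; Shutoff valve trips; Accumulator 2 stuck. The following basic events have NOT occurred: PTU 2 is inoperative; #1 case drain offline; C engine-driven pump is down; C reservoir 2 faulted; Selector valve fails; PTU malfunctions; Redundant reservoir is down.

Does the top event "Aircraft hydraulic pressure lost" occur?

Standby system lost [OR]: C engine-driven pump is down=not, Shutoff valve trips=occurs, Lower electric pump offline=occurs → at least one input occurs → occurs.
PTU path unavailable [OR]: Selector valve fails=not, Standby pressure line fails=occurs → at least one input occurs → occurs.
System A inoperative [AND]: #1 case drain offline=not, Standby system lost=occurs, PTU path unavailable=occurs → not all inputs occur → does not occur.
Right circuit lost [OR]: Redundant reservoir is down=not, Redundant return filter malfunctions=occurs, Inboard accumulator offline=occurs, System A inoperative=not → at least one input occurs → occurs.
Left circuit down [AND]: PTU malfunctions=not, Right circuit lost=occurs → not all inputs occur → does not occur.
System B down [OR]: Left circuit down=not, PTU 2 is inoperative=not, C reservoir 2 faulted=not → no input occurs → does not occur.
Aircraft hydraulic pressure lost [AND]: System B down=not, Upper return filter 2 stuck=occurs, Accumulator 2 stuck=occurs → not all inputs occur → does not occur.

No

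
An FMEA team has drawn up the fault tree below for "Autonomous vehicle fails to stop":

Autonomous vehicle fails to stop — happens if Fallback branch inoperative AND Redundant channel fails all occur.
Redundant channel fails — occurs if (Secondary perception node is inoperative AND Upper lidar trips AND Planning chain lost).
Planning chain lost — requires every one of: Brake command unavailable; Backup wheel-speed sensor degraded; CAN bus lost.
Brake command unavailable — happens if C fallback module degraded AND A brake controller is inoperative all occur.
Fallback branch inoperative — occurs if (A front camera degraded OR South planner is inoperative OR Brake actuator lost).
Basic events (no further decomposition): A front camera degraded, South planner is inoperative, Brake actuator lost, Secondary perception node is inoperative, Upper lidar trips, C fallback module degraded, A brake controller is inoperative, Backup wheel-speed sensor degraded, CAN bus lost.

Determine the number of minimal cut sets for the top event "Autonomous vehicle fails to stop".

3

Fallback branch inoperative [OR]: union of children's cut sets → 3 cut set(s).
Brake command unavailable [AND]: one cut set from each child combined → 1 × 1 = 1 cut set(s).
Planning chain lost [AND]: one cut set from each child combined → 1 × 1 × 1 = 1 cut set(s).
Redundant channel fails [AND]: one cut set from each child combined → 1 × 1 × 1 = 1 cut set(s).
Autonomous vehicle fails to stop [AND]: one cut set from each child combined → 3 × 1 = 3 cut set(s).
Minimal cut sets: {A brake controller is inoperative, A front camera degraded, Backup wheel-speed sensor degraded, C fallback module degraded, CAN bus lost, Secondary perception node is inoperative, Upper lidar trips}; {A brake controller is inoperative, Backup wheel-speed sensor degraded, C fallback module degraded, CAN bus lost, Secondary perception node is inoperative, South planner is inoperative, Upper lidar trips}; {A brake controller is inoperative, Backup wheel-speed sensor degraded, Brake actuator lost, C fallback module degraded, CAN bus lost, Secondary perception node is inoperative, Upper lidar trips}.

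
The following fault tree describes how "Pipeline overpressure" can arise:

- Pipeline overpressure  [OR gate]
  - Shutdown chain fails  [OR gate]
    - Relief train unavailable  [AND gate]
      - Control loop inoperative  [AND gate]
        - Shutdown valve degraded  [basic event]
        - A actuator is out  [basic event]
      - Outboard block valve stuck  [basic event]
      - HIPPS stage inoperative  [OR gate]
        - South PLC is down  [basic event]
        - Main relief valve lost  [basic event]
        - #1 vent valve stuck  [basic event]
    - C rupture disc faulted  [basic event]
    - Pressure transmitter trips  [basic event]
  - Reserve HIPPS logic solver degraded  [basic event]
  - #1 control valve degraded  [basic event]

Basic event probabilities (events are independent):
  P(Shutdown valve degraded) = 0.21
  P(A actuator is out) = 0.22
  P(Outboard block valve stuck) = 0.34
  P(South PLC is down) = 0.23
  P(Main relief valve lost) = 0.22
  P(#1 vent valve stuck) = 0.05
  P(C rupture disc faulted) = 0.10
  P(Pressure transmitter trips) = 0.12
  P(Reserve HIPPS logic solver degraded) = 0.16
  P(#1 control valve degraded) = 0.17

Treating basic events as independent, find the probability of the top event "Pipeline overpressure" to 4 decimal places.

P(Control loop inoperative) [AND] = 0.21 × 0.22 = 0.046200
P(HIPPS stage inoperative) [OR] = 1 − (1−0.23) × (1−0.22) × (1−0.05) = 0.429430
P(Relief train unavailable) [AND] = 0.046200 × 0.34 × 0.429430 = 0.006745
P(Shutdown chain fails) [OR] = 1 − (1−0.006745) × (1−0.10) × (1−0.12) = 0.213342
P(Pipeline overpressure) [OR] = 1 − (1−0.213342) × (1−0.16) × (1−0.17) = 0.451542
Rounded to 4 decimal places: P(Pipeline overpressure) ≈ 0.4515.

0.4515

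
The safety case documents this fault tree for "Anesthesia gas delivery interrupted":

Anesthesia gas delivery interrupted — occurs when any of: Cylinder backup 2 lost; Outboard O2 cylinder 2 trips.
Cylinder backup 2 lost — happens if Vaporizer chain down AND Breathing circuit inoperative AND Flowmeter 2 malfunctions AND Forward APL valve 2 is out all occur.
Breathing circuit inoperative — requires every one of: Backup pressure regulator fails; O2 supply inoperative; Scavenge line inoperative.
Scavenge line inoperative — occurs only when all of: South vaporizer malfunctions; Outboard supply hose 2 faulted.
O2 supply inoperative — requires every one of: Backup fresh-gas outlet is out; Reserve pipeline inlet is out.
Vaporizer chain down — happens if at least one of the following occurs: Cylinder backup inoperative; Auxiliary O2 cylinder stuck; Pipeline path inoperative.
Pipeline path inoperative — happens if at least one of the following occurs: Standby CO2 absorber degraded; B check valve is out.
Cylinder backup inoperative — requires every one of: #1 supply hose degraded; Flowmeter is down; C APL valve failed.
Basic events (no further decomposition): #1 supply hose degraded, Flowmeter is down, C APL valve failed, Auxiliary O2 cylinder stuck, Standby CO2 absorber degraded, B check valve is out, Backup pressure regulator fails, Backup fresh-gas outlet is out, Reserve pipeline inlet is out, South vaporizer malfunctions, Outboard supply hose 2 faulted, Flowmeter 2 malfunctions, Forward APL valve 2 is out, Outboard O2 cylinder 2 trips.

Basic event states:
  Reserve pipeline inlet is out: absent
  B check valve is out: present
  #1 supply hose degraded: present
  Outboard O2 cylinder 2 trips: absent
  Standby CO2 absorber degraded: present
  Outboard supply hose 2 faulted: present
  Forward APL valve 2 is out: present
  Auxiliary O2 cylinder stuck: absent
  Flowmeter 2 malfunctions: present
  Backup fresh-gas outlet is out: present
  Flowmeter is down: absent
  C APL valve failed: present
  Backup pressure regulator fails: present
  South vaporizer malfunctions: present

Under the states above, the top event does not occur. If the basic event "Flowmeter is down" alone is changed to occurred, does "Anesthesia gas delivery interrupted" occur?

Counterfactual: set "Flowmeter is down" to occurred.
Cylinder backup inoperative [AND]: #1 supply hose degraded=occurs, Flowmeter is down=occurs, C APL valve failed=occurs → all inputs occur → occurs.
Pipeline path inoperative [OR]: Standby CO2 absorber degraded=occurs, B check valve is out=occurs → at least one input occurs → occurs.
Vaporizer chain down [OR]: Cylinder backup inoperative=occurs, Auxiliary O2 cylinder stuck=not, Pipeline path inoperative=occurs → at least one input occurs → occurs.
O2 supply inoperative [AND]: Backup fresh-gas outlet is out=occurs, Reserve pipeline inlet is out=not → not all inputs occur → does not occur.
Scavenge line inoperative [AND]: South vaporizer malfunctions=occurs, Outboard supply hose 2 faulted=occurs → all inputs occur → occurs.
Breathing circuit inoperative [AND]: Backup pressure regulator fails=occurs, O2 supply inoperative=not, Scavenge line inoperative=occurs → not all inputs occur → does not occur.
Cylinder backup 2 lost [AND]: Vaporizer chain down=occurs, Breathing circuit inoperative=not, Flowmeter 2 malfunctions=occurs, Forward APL valve 2 is out=occurs → not all inputs occur → does not occur.
Anesthesia gas delivery interrupted [OR]: Cylinder backup 2 lost=not, Outboard O2 cylinder 2 trips=not → no input occurs → does not occur.

No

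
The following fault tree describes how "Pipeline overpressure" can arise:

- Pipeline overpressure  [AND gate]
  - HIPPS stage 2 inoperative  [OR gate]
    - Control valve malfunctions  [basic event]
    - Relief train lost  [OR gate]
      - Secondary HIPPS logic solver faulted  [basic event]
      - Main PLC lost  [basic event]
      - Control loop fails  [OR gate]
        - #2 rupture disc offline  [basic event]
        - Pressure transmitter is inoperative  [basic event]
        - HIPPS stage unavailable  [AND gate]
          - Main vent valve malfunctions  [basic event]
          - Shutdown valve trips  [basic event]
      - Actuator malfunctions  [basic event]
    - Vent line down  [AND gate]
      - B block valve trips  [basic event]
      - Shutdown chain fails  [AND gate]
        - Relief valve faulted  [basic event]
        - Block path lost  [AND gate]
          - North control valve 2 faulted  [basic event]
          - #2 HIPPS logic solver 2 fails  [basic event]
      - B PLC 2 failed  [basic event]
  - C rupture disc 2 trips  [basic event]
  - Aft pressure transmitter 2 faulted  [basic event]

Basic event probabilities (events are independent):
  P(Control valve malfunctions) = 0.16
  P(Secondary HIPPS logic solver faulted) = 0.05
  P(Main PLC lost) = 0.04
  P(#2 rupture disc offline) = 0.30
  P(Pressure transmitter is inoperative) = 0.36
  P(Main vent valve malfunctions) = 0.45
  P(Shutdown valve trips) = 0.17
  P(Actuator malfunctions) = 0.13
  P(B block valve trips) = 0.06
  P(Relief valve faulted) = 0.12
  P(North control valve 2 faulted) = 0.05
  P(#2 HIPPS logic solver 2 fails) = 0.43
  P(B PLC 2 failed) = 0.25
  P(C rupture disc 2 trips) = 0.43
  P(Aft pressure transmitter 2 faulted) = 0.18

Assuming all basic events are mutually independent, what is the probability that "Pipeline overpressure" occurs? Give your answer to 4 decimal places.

P(HIPPS stage unavailable) [AND] = 0.45 × 0.17 = 0.076500
P(Control loop fails) [OR] = 1 − (1−0.30) × (1−0.36) × (1−0.076500) = 0.586272
P(Relief train lost) [OR] = 1 − (1−0.05) × (1−0.04) × (1−0.586272) × (1−0.13) = 0.671732
P(Block path lost) [AND] = 0.05 × 0.43 = 0.021500
P(Shutdown chain fails) [AND] = 0.12 × 0.021500 = 0.002580
P(Vent line down) [AND] = 0.06 × 0.002580 × 0.25 = 0.000039
P(HIPPS stage 2 inoperative) [OR] = 1 − (1−0.16) × (1−0.671732) × (1−0.000039) = 0.724266
P(Pipeline overpressure) [AND] = 0.724266 × 0.43 × 0.18 = 0.056058
Rounded to 4 decimal places: P(Pipeline overpressure) ≈ 0.0561.

0.0561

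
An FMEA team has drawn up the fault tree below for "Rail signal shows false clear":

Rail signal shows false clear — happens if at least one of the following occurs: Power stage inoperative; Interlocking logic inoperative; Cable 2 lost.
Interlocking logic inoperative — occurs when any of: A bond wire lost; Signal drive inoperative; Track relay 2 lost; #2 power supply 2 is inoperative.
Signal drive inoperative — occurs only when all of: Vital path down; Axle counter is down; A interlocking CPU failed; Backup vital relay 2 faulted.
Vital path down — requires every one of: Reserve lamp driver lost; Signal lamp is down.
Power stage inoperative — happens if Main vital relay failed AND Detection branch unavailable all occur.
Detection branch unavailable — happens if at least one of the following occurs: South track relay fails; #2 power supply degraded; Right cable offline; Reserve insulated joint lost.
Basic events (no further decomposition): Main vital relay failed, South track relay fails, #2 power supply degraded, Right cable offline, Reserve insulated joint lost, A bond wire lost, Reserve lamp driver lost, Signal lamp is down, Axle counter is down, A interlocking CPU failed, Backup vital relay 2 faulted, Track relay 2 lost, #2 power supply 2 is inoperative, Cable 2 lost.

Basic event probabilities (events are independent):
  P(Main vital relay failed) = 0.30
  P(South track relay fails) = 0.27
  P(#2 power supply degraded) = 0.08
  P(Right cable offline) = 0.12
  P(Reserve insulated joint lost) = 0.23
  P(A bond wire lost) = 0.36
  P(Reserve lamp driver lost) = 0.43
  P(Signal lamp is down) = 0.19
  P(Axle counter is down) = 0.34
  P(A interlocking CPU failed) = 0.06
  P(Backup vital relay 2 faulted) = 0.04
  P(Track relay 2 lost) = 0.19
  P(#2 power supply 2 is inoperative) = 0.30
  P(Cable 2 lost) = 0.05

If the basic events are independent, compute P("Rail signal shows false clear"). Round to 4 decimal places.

0.7116

P(Detection branch unavailable) [OR] = 1 − (1−0.27) × (1−0.08) × (1−0.12) × (1−0.23) = 0.544924
P(Power stage inoperative) [AND] = 0.30 × 0.544924 = 0.163477
P(Vital path down) [AND] = 0.43 × 0.19 = 0.081700
P(Signal drive inoperative) [AND] = 0.081700 × 0.34 × 0.06 × 0.04 = 0.000067
P(Interlocking logic inoperative) [OR] = 1 − (1−0.36) × (1−0.000067) × (1−0.19) × (1−0.30) = 0.637144
P(Rail signal shows false clear) [OR] = 1 − (1−0.163477) × (1−0.637144) × (1−0.05) = 0.711639
Rounded to 4 decimal places: P(Rail signal shows false clear) ≈ 0.7116.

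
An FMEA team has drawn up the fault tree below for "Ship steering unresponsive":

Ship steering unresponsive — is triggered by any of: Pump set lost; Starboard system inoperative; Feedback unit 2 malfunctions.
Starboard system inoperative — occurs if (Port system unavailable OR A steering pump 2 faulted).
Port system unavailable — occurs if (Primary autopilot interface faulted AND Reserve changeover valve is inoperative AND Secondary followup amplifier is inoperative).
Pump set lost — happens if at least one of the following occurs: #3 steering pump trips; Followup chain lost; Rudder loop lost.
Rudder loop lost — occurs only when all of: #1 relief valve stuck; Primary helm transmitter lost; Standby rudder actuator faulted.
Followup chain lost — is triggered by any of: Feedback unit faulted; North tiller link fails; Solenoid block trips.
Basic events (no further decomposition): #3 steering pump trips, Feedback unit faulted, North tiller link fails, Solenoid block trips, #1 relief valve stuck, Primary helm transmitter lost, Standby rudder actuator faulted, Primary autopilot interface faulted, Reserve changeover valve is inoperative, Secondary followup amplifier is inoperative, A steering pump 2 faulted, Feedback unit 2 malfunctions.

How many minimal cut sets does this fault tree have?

8

Followup chain lost [OR]: union of children's cut sets → 3 cut set(s).
Rudder loop lost [AND]: one cut set from each child combined → 1 × 1 × 1 = 1 cut set(s).
Pump set lost [OR]: union of children's cut sets → 5 cut set(s).
Port system unavailable [AND]: one cut set from each child combined → 1 × 1 × 1 = 1 cut set(s).
Starboard system inoperative [OR]: union of children's cut sets → 2 cut set(s).
Ship steering unresponsive [OR]: union of children's cut sets → 8 cut set(s).
Minimal cut sets: {#3 steering pump trips}; {Feedback unit faulted}; {North tiller link fails}; {Solenoid block trips}; {#1 relief valve stuck, Primary helm transmitter lost, Standby rudder actuator faulted}; {Primary autopilot interface faulted, Reserve changeover valve is inoperative, Secondary followup amplifier is inoperative}; {A steering pump 2 faulted}; {Feedback unit 2 malfunctions}.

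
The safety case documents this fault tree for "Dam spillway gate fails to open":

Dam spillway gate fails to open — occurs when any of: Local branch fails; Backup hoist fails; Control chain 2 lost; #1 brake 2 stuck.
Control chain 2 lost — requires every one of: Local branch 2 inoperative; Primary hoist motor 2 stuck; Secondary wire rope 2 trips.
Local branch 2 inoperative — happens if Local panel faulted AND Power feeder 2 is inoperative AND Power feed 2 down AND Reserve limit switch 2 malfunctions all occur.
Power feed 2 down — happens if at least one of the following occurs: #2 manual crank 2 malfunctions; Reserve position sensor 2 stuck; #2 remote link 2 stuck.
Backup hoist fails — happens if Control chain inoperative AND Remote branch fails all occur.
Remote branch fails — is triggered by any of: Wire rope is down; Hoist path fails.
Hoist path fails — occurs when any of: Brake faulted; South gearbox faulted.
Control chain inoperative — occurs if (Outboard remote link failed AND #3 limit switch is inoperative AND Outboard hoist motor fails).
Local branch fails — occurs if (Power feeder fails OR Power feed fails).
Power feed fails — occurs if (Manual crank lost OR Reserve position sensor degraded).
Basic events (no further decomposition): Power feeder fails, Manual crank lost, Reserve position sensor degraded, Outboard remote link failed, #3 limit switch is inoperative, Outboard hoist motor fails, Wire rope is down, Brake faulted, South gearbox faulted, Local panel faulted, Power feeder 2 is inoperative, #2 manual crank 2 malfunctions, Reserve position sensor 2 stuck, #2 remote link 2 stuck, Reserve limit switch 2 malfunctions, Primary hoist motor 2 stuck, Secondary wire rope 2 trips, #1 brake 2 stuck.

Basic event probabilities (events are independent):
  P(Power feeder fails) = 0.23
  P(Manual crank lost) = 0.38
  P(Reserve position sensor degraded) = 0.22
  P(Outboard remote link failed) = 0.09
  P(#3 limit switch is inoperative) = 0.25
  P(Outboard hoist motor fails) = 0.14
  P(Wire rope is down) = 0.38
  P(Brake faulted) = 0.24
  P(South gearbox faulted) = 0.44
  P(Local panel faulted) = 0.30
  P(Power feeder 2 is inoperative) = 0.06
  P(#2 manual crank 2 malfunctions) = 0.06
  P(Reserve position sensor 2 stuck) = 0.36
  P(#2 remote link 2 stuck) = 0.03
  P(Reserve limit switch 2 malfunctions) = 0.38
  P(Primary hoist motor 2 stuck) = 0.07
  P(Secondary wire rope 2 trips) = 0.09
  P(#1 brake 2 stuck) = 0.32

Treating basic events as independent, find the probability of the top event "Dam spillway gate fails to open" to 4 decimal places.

P(Power feed fails) [OR] = 1 − (1−0.38) × (1−0.22) = 0.516400
P(Local branch fails) [OR] = 1 − (1−0.23) × (1−0.516400) = 0.627628
P(Control chain inoperative) [AND] = 0.09 × 0.25 × 0.14 = 0.003150
P(Hoist path fails) [OR] = 1 − (1−0.24) × (1−0.44) = 0.574400
P(Remote branch fails) [OR] = 1 − (1−0.38) × (1−0.574400) = 0.736128
P(Backup hoist fails) [AND] = 0.003150 × 0.736128 = 0.002319
P(Power feed 2 down) [OR] = 1 − (1−0.06) × (1−0.36) × (1−0.03) = 0.416448
P(Local branch 2 inoperative) [AND] = 0.30 × 0.06 × 0.416448 × 0.38 = 0.002849
P(Control chain 2 lost) [AND] = 0.002849 × 0.07 × 0.09 = 0.000018
P(Dam spillway gate fails to open) [OR] = 1 − (1−0.627628) × (1−0.002319) × (1−0.000018) × (1−0.32) = 0.747379
Rounded to 4 decimal places: P(Dam spillway gate fails to open) ≈ 0.7474.

0.7474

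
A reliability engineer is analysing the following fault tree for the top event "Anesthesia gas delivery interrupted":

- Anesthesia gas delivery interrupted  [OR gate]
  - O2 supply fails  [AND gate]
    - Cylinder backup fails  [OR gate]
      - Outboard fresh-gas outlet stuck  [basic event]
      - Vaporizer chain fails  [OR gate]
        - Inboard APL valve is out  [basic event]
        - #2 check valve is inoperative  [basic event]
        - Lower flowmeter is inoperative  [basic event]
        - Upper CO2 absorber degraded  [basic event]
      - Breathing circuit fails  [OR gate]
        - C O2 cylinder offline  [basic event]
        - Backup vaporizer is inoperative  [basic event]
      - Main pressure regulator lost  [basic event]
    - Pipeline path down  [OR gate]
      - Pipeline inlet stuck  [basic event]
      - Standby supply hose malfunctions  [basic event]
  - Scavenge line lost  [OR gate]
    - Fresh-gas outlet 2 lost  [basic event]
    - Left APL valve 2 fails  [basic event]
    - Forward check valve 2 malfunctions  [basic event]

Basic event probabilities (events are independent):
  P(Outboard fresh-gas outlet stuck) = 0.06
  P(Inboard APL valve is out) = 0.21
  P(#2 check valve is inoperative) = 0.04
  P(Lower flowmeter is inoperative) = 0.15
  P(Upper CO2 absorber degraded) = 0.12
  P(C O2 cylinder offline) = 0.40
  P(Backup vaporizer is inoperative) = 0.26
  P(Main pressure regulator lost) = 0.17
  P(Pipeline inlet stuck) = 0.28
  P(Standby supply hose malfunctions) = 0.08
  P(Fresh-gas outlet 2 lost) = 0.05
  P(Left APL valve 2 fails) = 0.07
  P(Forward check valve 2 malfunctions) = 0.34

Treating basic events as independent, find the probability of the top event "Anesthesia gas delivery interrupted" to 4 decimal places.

P(Vaporizer chain fails) [OR] = 1 − (1−0.21) × (1−0.04) × (1−0.15) × (1−0.12) = 0.432717
P(Breathing circuit fails) [OR] = 1 − (1−0.40) × (1−0.26) = 0.556000
P(Cylinder backup fails) [OR] = 1 − (1−0.06) × (1−0.432717) × (1−0.556000) × (1−0.17) = 0.803488
P(Pipeline path down) [OR] = 1 − (1−0.28) × (1−0.08) = 0.337600
P(O2 supply fails) [AND] = 0.803488 × 0.337600 = 0.271258
P(Scavenge line lost) [OR] = 1 − (1−0.05) × (1−0.07) × (1−0.34) = 0.416890
P(Anesthesia gas delivery interrupted) [OR] = 1 − (1−0.271258) × (1−0.416890) = 0.575063
Rounded to 4 decimal places: P(Anesthesia gas delivery interrupted) ≈ 0.5751.

0.5751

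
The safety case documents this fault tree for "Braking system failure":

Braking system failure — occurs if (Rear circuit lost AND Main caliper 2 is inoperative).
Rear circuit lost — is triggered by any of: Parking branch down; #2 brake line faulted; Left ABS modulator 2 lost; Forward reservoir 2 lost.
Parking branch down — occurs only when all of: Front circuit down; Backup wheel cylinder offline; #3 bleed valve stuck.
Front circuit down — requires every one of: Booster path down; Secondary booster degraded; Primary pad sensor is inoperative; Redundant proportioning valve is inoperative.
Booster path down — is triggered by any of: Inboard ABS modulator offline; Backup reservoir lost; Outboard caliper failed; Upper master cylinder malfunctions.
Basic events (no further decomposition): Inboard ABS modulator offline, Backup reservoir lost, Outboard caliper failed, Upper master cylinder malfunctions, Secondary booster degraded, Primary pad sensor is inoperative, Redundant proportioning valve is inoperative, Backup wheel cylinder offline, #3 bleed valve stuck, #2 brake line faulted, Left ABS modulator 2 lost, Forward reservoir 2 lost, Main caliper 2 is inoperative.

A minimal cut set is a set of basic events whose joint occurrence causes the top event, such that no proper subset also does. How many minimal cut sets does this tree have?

7

Booster path down [OR]: union of children's cut sets → 4 cut set(s).
Front circuit down [AND]: one cut set from each child combined → 4 × 1 × 1 × 1 = 4 cut set(s).
Parking branch down [AND]: one cut set from each child combined → 4 × 1 × 1 = 4 cut set(s).
Rear circuit lost [OR]: union of children's cut sets → 7 cut set(s).
Braking system failure [AND]: one cut set from each child combined → 7 × 1 = 7 cut set(s).
Minimal cut sets: {#3 bleed valve stuck, Backup wheel cylinder offline, Inboard ABS modulator offline, Main caliper 2 is inoperative, Primary pad sensor is inoperative, Redundant proportioning valve is inoperative, Secondary booster degraded}; {#3 bleed valve stuck, Backup reservoir lost, Backup wheel cylinder offline, Main caliper 2 is inoperative, Primary pad sensor is inoperative, Redundant proportioning valve is inoperative, Secondary booster degraded}; {#3 bleed valve stuck, Backup wheel cylinder offline, Main caliper 2 is inoperative, Outboard caliper failed, Primary pad sensor is inoperative, Redundant proportioning valve is inoperative, Secondary booster degraded}; {#3 bleed valve stuck, Backup wheel cylinder offline, Main caliper 2 is inoperative, Primary pad sensor is inoperative, Redundant proportioning valve is inoperative, Secondary booster degraded, Upper master cylinder malfunctions}; {#2 brake line faulted, Main caliper 2 is inoperative}; {Left ABS modulator 2 lost, Main caliper 2 is inoperative}; {Forward reservoir 2 lost, Main caliper 2 is inoperative}.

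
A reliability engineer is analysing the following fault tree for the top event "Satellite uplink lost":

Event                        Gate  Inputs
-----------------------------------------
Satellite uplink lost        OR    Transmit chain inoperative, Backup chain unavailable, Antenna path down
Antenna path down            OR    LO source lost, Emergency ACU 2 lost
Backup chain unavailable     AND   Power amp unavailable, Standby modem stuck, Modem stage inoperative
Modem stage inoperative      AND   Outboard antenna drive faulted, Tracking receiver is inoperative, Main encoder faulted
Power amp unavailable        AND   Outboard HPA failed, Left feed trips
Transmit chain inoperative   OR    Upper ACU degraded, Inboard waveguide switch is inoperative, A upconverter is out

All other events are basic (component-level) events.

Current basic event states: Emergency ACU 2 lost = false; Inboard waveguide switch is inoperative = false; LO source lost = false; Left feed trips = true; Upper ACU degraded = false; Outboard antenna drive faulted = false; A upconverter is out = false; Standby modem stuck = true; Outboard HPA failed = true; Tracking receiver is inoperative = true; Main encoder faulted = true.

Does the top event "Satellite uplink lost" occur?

No

Transmit chain inoperative [OR]: Upper ACU degraded=not, Inboard waveguide switch is inoperative=not, A upconverter is out=not → no input occurs → does not occur.
Power amp unavailable [AND]: Outboard HPA failed=occurs, Left feed trips=occurs → all inputs occur → occurs.
Modem stage inoperative [AND]: Outboard antenna drive faulted=not, Tracking receiver is inoperative=occurs, Main encoder faulted=occurs → not all inputs occur → does not occur.
Backup chain unavailable [AND]: Power amp unavailable=occurs, Standby modem stuck=occurs, Modem stage inoperative=not → not all inputs occur → does not occur.
Antenna path down [OR]: LO source lost=not, Emergency ACU 2 lost=not → no input occurs → does not occur.
Satellite uplink lost [OR]: Transmit chain inoperative=not, Backup chain unavailable=not, Antenna path down=not → no input occurs → does not occur.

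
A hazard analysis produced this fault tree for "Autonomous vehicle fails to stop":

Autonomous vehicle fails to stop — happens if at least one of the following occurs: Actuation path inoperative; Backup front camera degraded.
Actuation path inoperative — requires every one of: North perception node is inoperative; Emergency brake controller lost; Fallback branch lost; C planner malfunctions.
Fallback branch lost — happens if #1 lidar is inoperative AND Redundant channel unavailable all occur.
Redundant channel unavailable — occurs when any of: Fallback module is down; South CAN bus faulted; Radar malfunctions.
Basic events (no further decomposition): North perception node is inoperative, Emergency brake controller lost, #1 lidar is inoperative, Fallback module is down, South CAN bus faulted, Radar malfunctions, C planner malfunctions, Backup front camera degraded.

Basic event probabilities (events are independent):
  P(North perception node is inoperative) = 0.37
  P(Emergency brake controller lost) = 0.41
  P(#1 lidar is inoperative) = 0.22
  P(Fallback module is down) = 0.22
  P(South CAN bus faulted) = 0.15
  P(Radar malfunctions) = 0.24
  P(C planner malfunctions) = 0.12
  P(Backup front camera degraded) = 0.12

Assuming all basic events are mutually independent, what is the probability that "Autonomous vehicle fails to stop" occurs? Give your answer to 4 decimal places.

P(Redundant channel unavailable) [OR] = 1 − (1−0.22) × (1−0.15) × (1−0.24) = 0.496120
P(Fallback branch lost) [AND] = 0.22 × 0.496120 = 0.109146
P(Actuation path inoperative) [AND] = 0.37 × 0.41 × 0.109146 × 0.12 = 0.001987
P(Autonomous vehicle fails to stop) [OR] = 1 − (1−0.001987) × (1−0.12) = 0.121749
Rounded to 4 decimal places: P(Autonomous vehicle fails to stop) ≈ 0.1217.

0.1217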